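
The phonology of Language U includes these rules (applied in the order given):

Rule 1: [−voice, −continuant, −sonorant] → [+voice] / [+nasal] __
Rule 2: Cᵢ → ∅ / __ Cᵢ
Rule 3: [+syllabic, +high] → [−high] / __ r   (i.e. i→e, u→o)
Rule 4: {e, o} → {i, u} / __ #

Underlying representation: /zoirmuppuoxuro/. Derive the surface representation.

zoermupuoxoru

Rule 1 (post-nasal voicing): no segment meets the environment; /zoirmuppuoxuro/ is unchanged.
Rule 2 (degemination): /pp/ is a geminate; the first /p/ deletes. /zoirmuppuoxuro/ → zoirmupuoxuro.
Rule 3 (pre-rhotic lowering): /i/ is a high vowel immediately before /r/, so it lowers to [e]. /u/ is a high vowel immediately before /r/, so it lowers to [o]. /zoirmupuoxuro/ → zoermupuoxoro.
Rule 4 (final vowel raising): /o/ is a mid vowel in word-final position, so it raises to [u]. /zoermupuoxoro/ → zoermupuoxoru.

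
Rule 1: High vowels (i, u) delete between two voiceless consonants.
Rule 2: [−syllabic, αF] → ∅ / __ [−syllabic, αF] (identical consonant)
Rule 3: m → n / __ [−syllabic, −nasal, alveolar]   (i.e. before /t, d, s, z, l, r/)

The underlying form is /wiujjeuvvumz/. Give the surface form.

wiujeuvunz

Rule 1 (high vowel syncope): no segment meets the environment; /wiujjeuvvumz/ is unchanged.
Rule 2 (degemination): /jj/ is a geminate; the first /j/ deletes. /vv/ is a geminate; the first /v/ deletes. /wiujjeuvvumz/ → wiujeuvumz.
Rule 3 (nasal place assimilation): /m/ precedes the alveolar consonant /z/, so it assimilates in place to [n]. /wiujeuvumz/ → wiujeuvunz.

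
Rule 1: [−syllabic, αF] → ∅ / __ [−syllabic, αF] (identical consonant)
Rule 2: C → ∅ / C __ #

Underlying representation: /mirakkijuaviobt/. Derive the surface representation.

mirakijuaviob

Rule 1 (degemination): /kk/ is a geminate; the first /k/ deletes. /mirakkijuaviobt/ → mirakijuaviobt.
Rule 2 (final cluster simplification): /t/ is the second consonant of a word-final cluster /bt/, so it deletes. /mirakijuaviobt/ → mirakijuaviob.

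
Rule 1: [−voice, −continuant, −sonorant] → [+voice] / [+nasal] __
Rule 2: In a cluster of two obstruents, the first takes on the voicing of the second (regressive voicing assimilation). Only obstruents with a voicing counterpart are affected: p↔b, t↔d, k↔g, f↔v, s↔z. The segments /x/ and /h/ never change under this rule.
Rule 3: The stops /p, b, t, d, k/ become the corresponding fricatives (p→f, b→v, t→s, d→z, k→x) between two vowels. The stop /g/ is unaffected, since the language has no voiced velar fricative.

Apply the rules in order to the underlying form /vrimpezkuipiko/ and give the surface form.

Rule 1 (post-nasal voicing): /p/ is a voiceless stop immediately after the nasal /m/, so it voices to [b]. /vrimpezkuipiko/ → vrimbezkuipiko.
Rule 2 (regressive voicing assimilation): /z/ precedes the voiceless obstruent /k/, so it devoices to [s] by assimilation. /vrimbezkuipiko/ → vrimbeskuipiko.
Rule 3 (intervocalic spirantization): /p/ is a stop between vowels /i/ and /i/, so it spirantizes to the fricative [f]. /k/ is a stop between vowels /i/ and /o/, so it spirantizes to the fricative [x]. /vrimbeskuipiko/ → vrimbeskuifixo.

vrimbeskuifixo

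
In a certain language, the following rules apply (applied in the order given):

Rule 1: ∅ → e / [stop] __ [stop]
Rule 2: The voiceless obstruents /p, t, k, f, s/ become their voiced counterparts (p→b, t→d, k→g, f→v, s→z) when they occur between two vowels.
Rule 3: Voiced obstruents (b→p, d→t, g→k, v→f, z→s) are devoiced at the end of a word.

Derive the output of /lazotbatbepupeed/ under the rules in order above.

Rule 1 (stop-cluster e-epenthesis): /t/ and /b/ form a stop–stop cluster, so [e] is inserted between them. /t/ and /b/ form a stop–stop cluster, so [e] is inserted between them. /lazotbatbepupeed/ → lazotebatebepupeed.
Rule 2 (intervocalic voicing): /t/ is a voiceless obstruent between vowels /o/ and /e/, so it voices to [d]. /t/ is a voiceless obstruent between vowels /a/ and /e/, so it voices to [d]. /p/ is a voiceless obstruent between vowels /e/ and /u/, so it voices to [b]. /p/ is a voiceless obstruent between vowels /u/ and /e/, so it voices to [b]. /lazotebatebepupeed/ → lazodebadebebubeed.
Rule 3 (final devoicing): /d/ is a voiced obstruent in word-final position, so it devoices to [t]. /lazodebadebebubeed/ → lazodebadebebubeet.

lazodebadebebubeet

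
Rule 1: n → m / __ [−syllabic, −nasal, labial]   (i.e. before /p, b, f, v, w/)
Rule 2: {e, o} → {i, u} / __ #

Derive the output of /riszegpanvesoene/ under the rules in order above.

riszegpamvesoeni

Rule 1 (nasal place assimilation): /n/ precedes the labial consonant /v/, so it assimilates in place to [m]. /riszegpanvesoene/ → riszegpamvesoene.
Rule 2 (final vowel raising): /e/ is a mid vowel in word-final position, so it raises to [i]. /riszegpamvesoene/ → riszegpamvesoeni.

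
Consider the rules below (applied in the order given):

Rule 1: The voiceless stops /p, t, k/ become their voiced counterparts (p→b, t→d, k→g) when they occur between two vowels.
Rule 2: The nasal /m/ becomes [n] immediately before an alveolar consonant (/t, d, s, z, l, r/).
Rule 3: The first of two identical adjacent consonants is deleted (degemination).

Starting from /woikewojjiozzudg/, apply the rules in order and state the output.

Rule 1 (intervocalic voicing): /k/ is a voiceless stop between vowels /i/ and /e/, so it voices to [g]. /woikewojjiozzudg/ → woigewojjiozzudg.
Rule 2 (nasal place assimilation): no segment meets the environment; /woigewojjiozzudg/ is unchanged.
Rule 3 (degemination): /jj/ is a geminate; the first /j/ deletes. /zz/ is a geminate; the first /z/ deletes. /woigewojjiozzudg/ → woigewojiozudg.

woigewojiozudg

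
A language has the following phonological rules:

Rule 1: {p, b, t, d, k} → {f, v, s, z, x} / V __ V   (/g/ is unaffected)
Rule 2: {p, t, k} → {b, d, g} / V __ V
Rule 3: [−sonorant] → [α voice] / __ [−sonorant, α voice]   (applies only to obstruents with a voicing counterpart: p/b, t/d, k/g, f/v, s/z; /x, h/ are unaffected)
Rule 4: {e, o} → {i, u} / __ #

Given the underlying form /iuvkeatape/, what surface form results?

iufkeasafi

Rule 1 (intervocalic spirantization): /t/ is a stop between vowels /a/ and /a/, so it spirantizes to the fricative [s]. /p/ is a stop between vowels /a/ and /e/, so it spirantizes to the fricative [f]. /iuvkeatape/ → iuvkeasafe.
Rule 2 (intervocalic voicing): no segment meets the environment; /iuvkeasafe/ is unchanged.
Rule 3 (regressive voicing assimilation): /v/ precedes the voiceless obstruent /k/, so it devoices to [f] by assimilation. /iuvkeasafe/ → iufkeasafe.
Rule 4 (final vowel raising): /e/ is a mid vowel in word-final position, so it raises to [i]. /iufkeasafe/ → iufkeasafi.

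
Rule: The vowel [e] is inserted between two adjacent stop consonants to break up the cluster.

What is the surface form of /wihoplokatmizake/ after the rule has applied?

No segment of /wihoplokatmizake/ meets the structural description of the rule, so the form surfaces unchanged.

wihoplokatmizake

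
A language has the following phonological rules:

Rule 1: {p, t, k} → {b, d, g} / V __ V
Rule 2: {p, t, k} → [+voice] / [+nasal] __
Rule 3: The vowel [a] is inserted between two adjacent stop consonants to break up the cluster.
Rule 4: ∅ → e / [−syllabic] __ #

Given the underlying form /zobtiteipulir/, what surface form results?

Rule 1 (intervocalic voicing): /t/ is a voiceless stop between vowels /i/ and /e/, so it voices to [d]. /p/ is a voiceless stop between vowels /i/ and /u/, so it voices to [b]. /zobtiteipulir/ → zobtideibulir.
Rule 2 (post-nasal voicing): no segment meets the environment; /zobtideibulir/ is unchanged.
Rule 3 (stop-cluster a-epenthesis): /b/ and /t/ form a stop–stop cluster, so [a] is inserted between them. /zobtideibulir/ → zobatideibulir.
Rule 4 (final e-epenthesis): the form ends in the consonant /r/, so [e] is inserted word-finally. /zobatideibulir/ → zobatideibulire.

zobatideibulire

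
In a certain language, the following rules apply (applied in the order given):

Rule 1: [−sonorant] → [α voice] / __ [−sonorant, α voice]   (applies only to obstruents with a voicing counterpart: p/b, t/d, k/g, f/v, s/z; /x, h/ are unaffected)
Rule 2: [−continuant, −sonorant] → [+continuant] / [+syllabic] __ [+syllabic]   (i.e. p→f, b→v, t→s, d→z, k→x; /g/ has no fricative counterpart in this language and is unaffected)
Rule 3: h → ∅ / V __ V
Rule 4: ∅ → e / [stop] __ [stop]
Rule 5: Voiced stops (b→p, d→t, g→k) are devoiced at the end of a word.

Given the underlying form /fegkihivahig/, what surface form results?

Rule 1 (regressive voicing assimilation): /g/ precedes the voiceless obstruent /k/, so it devoices to [k] by assimilation. /fegkihivahig/ → fekkihivahig.
Rule 2 (intervocalic spirantization): no segment meets the environment; /fekkihivahig/ is unchanged.
Rule 3 (intervocalic h-deletion): /h/ occurs between vowels /i/ and /i/, so it deletes. /h/ occurs between vowels /a/ and /i/, so it deletes. /fekkihivahig/ → fekkiivaig.
Rule 4 (stop-cluster e-epenthesis): /k/ and /k/ form a stop–stop cluster, so [e] is inserted between them. /fekkiivaig/ → fekekiivaig.
Rule 5 (final devoicing): /g/ is a voiced stop in word-final position, so it devoices to [k]. /fekekiivaig/ → fekekiivaik.

fekekiivaik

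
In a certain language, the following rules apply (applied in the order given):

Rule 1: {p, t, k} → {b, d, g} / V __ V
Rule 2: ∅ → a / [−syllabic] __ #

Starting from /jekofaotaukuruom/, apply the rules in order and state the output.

jegofaodauguruoma

Rule 1 (intervocalic voicing): /k/ is a voiceless stop between vowels /e/ and /o/, so it voices to [g]. /t/ is a voiceless stop between vowels /o/ and /a/, so it voices to [d]. /k/ is a voiceless stop between vowels /u/ and /u/, so it voices to [g]. /jekofaotaukuruom/ → jegofaodauguruom.
Rule 2 (final a-epenthesis): the form ends in the consonant /m/, so [a] is inserted word-finally. /jegofaodauguruom/ → jegofaodauguruoma.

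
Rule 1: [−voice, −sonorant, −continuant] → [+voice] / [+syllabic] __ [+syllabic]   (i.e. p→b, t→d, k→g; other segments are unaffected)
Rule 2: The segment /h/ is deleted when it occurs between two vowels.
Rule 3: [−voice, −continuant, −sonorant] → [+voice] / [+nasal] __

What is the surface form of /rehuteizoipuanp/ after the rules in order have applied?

reudeizoibuanb

Rule 1 (intervocalic voicing): /t/ is a voiceless stop between vowels /u/ and /e/, so it voices to [d]. /p/ is a voiceless stop between vowels /i/ and /u/, so it voices to [b]. /rehuteizoipuanp/ → rehudeizoibuanp.
Rule 2 (intervocalic h-deletion): /h/ occurs between vowels /e/ and /u/, so it deletes. /rehudeizoibuanp/ → reudeizoibuanp.
Rule 3 (post-nasal voicing): /p/ is a voiceless stop immediately after the nasal /n/, so it voices to [b]. /reudeizoibuanp/ → reudeizoibuanb.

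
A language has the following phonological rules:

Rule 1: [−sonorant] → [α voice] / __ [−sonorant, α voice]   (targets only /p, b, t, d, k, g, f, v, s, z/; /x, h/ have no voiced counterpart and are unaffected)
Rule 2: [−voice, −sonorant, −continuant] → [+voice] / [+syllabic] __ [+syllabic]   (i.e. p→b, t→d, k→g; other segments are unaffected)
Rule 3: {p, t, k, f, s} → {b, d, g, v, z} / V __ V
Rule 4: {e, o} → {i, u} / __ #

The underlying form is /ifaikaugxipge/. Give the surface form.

Rule 1 (regressive voicing assimilation): /g/ precedes the voiceless obstruent /x/, so it devoices to [k] by assimilation. /p/ precedes the voiced obstruent /g/, so it voices to [b] by assimilation. /ifaikaugxipge/ → ifaikaukxibge.
Rule 2 (intervocalic voicing): /k/ is a voiceless stop between vowels /i/ and /a/, so it voices to [g]. /ifaikaukxibge/ → ifaigaukxibge.
Rule 3 (intervocalic voicing): /f/ is a voiceless obstruent between vowels /i/ and /a/, so it voices to [v]. /ifaigaukxibge/ → ivaigaukxibge.
Rule 4 (final vowel raising): /e/ is a mid vowel in word-final position, so it raises to [i]. /ivaigaukxibge/ → ivaigaukxibgi.

ivaigaukxibgi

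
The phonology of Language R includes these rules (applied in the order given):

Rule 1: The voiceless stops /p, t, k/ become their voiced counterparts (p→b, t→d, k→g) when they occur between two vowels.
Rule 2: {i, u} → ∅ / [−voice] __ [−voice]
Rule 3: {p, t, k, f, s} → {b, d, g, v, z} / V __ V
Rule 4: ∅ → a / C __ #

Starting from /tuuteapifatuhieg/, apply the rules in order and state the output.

Rule 1 (intervocalic voicing): /t/ is a voiceless stop between vowels /u/ and /e/, so it voices to [d]. /p/ is a voiceless stop between vowels /a/ and /i/, so it voices to [b]. /t/ is a voiceless stop between vowels /a/ and /u/, so it voices to [d]. /tuuteapifatuhieg/ → tuudeabifaduhieg.
Rule 2 (high vowel syncope): no segment meets the environment; /tuudeabifaduhieg/ is unchanged.
Rule 3 (intervocalic voicing): /f/ is a voiceless obstruent between vowels /i/ and /a/, so it voices to [v]. /tuudeabifaduhieg/ → tuudeabivaduhieg.
Rule 4 (final a-epenthesis): the form ends in the consonant /g/, so [a] is inserted word-finally. /tuudeabivaduhieg/ → tuudeabivaduhiega.

tuudeabivaduhiega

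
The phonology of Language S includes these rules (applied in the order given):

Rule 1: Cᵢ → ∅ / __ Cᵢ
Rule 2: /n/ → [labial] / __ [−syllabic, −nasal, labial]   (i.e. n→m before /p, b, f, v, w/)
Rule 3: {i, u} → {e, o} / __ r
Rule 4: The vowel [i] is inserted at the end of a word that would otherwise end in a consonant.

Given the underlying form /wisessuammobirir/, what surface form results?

Rule 1 (degemination): /ss/ is a geminate; the first /s/ deletes. /mm/ is a geminate; the first /m/ deletes. /wisessuammobirir/ → wisesuamobirir.
Rule 2 (nasal place assimilation): no segment meets the environment; /wisesuamobirir/ is unchanged.
Rule 3 (pre-rhotic lowering): /i/ is a high vowel immediately before /r/, so it lowers to [e]. /i/ is a high vowel immediately before /r/, so it lowers to [e]. /wisesuamobirir/ → wisesuamoberer.
Rule 4 (final i-epenthesis): the form ends in the consonant /r/, so [i] is inserted word-finally. /wisesuamoberer/ → wisesuamobereri.

wisesuamobereri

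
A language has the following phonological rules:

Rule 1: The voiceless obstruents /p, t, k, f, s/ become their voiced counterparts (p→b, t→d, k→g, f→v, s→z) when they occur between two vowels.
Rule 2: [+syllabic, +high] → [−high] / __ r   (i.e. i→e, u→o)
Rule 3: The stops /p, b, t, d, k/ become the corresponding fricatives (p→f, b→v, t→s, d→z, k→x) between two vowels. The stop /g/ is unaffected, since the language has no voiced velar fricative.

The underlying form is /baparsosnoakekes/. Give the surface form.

bavarsosnoageges

Rule 1 (intervocalic voicing): /p/ is a voiceless obstruent between vowels /a/ and /a/, so it voices to [b]. /k/ is a voiceless obstruent between vowels /a/ and /e/, so it voices to [g]. /k/ is a voiceless obstruent between vowels /e/ and /e/, so it voices to [g]. /baparsosnoakekes/ → babarsosnoageges.
Rule 2 (pre-rhotic lowering): no segment meets the environment; /babarsosnoageges/ is unchanged.
Rule 3 (intervocalic spirantization): /b/ is a stop between vowels /a/ and /a/, so it spirantizes to the fricative [v]. /babarsosnoageges/ → bavarsosnoageges.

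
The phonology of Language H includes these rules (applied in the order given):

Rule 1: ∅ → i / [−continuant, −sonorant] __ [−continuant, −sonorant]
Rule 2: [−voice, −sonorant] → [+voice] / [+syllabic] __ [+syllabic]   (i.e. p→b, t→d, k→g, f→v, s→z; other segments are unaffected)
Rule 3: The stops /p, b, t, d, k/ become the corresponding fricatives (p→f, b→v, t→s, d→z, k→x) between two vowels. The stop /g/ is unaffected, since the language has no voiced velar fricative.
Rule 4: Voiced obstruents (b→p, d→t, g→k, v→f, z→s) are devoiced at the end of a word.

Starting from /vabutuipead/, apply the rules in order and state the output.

Rule 1 (stop-cluster i-epenthesis): no segment meets the environment; /vabutuipead/ is unchanged.
Rule 2 (intervocalic voicing): /t/ is a voiceless obstruent between vowels /u/ and /u/, so it voices to [d]. /p/ is a voiceless obstruent between vowels /i/ and /e/, so it voices to [b]. /vabutuipead/ → vabuduibead.
Rule 3 (intervocalic spirantization): /b/ is a stop between vowels /a/ and /u/, so it spirantizes to the fricative [v]. /d/ is a stop between vowels /u/ and /u/, so it spirantizes to the fricative [z]. /b/ is a stop between vowels /i/ and /e/, so it spirantizes to the fricative [v]. /vabuduibead/ → vavuzuivead.
Rule 4 (final devoicing): /d/ is a voiced obstruent in word-final position, so it devoices to [t]. /vavuzuivead/ → vavuzuiveat.

vavuzuiveat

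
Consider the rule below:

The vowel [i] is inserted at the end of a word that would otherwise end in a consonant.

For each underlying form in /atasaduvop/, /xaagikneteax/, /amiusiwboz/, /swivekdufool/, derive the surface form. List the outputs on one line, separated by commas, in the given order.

/atasaduvop/: the form ends in the consonant /p/, so [i] is inserted word-finally. → [atasaduvopi].
/xaagikneteax/: the form ends in the consonant /x/, so [i] is inserted word-finally. → [xaagikneteaxi].
/amiusiwboz/: the form ends in the consonant /z/, so [i] is inserted word-finally. → [amiusiwbozi].
/swivekdufool/: the form ends in the consonant /l/, so [i] is inserted word-finally. → [swivekdufooli].

atasaduvopi, xaagikneteaxi, amiusiwbozi, swivekdufooli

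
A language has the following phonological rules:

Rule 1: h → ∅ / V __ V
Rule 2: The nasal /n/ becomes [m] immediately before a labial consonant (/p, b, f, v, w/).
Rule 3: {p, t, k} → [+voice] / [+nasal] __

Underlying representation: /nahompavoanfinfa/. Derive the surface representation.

Rule 1 (intervocalic h-deletion): /h/ occurs between vowels /a/ and /o/, so it deletes. /nahompavoanfinfa/ → naompavoanfinfa.
Rule 2 (nasal place assimilation): /n/ precedes the labial consonant /f/, so it assimilates in place to [m]. /n/ precedes the labial consonant /f/, so it assimilates in place to [m]. /naompavoanfinfa/ → naompavoamfimfa.
Rule 3 (post-nasal voicing): /p/ is a voiceless stop immediately after the nasal /m/, so it voices to [b]. /naompavoamfimfa/ → naombavoamfimfa.

naombavoamfimfa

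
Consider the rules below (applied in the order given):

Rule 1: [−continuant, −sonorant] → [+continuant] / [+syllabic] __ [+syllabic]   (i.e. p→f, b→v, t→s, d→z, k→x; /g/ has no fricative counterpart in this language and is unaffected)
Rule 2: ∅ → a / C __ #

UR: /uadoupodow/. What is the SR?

uazoufozowa

Rule 1 (intervocalic spirantization): /d/ is a stop between vowels /a/ and /o/, so it spirantizes to the fricative [z]. /p/ is a stop between vowels /u/ and /o/, so it spirantizes to the fricative [f]. /d/ is a stop between vowels /o/ and /o/, so it spirantizes to the fricative [z]. /uadoupodow/ → uazoufozow.
Rule 2 (final a-epenthesis): the form ends in the consonant /w/, so [a] is inserted word-finally. /uazoufozow/ → uazoufozowa.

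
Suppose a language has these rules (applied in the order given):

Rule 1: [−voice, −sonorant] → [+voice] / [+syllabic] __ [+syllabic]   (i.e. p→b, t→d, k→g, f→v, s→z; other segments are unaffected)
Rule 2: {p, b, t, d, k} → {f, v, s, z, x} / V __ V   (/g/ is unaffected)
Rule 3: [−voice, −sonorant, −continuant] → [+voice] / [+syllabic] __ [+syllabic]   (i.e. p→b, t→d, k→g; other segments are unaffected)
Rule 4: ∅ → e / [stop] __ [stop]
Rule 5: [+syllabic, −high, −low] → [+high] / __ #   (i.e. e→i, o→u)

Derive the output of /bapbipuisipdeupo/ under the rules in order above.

Rule 1 (intervocalic voicing): /p/ is a voiceless obstruent between vowels /i/ and /u/, so it voices to [b]. /s/ is a voiceless obstruent between vowels /i/ and /i/, so it voices to [z]. /p/ is a voiceless obstruent between vowels /u/ and /o/, so it voices to [b]. /bapbipuisipdeupo/ → bapbibuizipdeubo.
Rule 2 (intervocalic spirantization): /b/ is a stop between vowels /i/ and /u/, so it spirantizes to the fricative [v]. /b/ is a stop between vowels /u/ and /o/, so it spirantizes to the fricative [v]. /bapbibuizipdeubo/ → bapbivuizipdeuvo.
Rule 3 (intervocalic voicing): no segment meets the environment; /bapbivuizipdeuvo/ is unchanged.
Rule 4 (stop-cluster e-epenthesis): /p/ and /b/ form a stop–stop cluster, so [e] is inserted between them. /p/ and /d/ form a stop–stop cluster, so [e] is inserted between them. /bapbivuizipdeuvo/ → bapebivuizipedeuvo.
Rule 5 (final vowel raising): /o/ is a mid vowel in word-final position, so it raises to [u]. /bapebivuizipedeuvo/ → bapebivuizipedeuvu.

bapebivuizipedeuvu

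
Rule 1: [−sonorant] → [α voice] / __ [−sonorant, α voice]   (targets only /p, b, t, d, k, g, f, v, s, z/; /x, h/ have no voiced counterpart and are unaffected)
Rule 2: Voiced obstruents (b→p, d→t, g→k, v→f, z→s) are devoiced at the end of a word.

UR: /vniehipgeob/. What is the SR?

vniehibgeop

Rule 1 (regressive voicing assimilation): /p/ precedes the voiced obstruent /g/, so it voices to [b] by assimilation. /vniehipgeob/ → vniehibgeob.
Rule 2 (final devoicing): /b/ is a voiced obstruent in word-final position, so it devoices to [p]. /vniehibgeob/ → vniehibgeop.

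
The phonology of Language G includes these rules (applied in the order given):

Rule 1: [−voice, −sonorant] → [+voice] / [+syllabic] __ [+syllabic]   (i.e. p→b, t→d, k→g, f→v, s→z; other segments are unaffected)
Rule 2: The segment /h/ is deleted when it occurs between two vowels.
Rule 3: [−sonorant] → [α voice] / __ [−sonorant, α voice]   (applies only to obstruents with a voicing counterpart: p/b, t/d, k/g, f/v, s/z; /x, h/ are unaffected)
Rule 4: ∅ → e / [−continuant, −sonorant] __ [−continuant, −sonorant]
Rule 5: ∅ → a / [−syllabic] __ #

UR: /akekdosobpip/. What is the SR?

agegedozopepipa

Rule 1 (intervocalic voicing): /k/ is a voiceless obstruent between vowels /a/ and /e/, so it voices to [g]. /s/ is a voiceless obstruent between vowels /o/ and /o/, so it voices to [z]. /akekdosobpip/ → agekdozobpip.
Rule 2 (intervocalic h-deletion): no segment meets the environment; /agekdozobpip/ is unchanged.
Rule 3 (regressive voicing assimilation): /k/ precedes the voiced obstruent /d/, so it voices to [g] by assimilation. /b/ precedes the voiceless obstruent /p/, so it devoices to [p] by assimilation. /agekdozobpip/ → agegdozoppip.
Rule 4 (stop-cluster e-epenthesis): /g/ and /d/ form a stop–stop cluster, so [e] is inserted between them. /p/ and /p/ form a stop–stop cluster, so [e] is inserted between them. /agegdozoppip/ → agegedozopepip.
Rule 5 (final a-epenthesis): the form ends in the consonant /p/, so [a] is inserted word-finally. /agegedozopepip/ → agegedozopepipa.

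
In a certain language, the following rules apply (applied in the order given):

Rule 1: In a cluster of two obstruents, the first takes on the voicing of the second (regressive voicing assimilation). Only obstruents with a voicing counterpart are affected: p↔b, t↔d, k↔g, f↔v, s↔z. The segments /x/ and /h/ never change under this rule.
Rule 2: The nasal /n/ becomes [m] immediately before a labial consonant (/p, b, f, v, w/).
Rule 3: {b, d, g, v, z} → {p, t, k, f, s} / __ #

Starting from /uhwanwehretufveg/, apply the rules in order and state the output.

Rule 1 (regressive voicing assimilation): /f/ precedes the voiced obstruent /v/, so it voices to [v] by assimilation. /uhwanwehretufveg/ → uhwanwehretuvveg.
Rule 2 (nasal place assimilation): /n/ precedes the labial consonant /w/, so it assimilates in place to [m]. /uhwanwehretuvveg/ → uhwamwehretuvveg.
Rule 3 (final devoicing): /g/ is a voiced obstruent in word-final position, so it devoices to [k]. /uhwamwehretuvveg/ → uhwamwehretuvvek.

uhwamwehretuvvek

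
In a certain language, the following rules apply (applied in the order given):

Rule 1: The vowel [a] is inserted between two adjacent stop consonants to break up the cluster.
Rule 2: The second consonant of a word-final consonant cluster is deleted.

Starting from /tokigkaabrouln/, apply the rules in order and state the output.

Rule 1 (stop-cluster a-epenthesis): /g/ and /k/ form a stop–stop cluster, so [a] is inserted between them. /tokigkaabrouln/ → tokigakaabrouln.
Rule 2 (final cluster simplification): /n/ is the second consonant of a word-final cluster /ln/, so it deletes. /tokigakaabrouln/ → tokigakaabroul.

tokigakaabroul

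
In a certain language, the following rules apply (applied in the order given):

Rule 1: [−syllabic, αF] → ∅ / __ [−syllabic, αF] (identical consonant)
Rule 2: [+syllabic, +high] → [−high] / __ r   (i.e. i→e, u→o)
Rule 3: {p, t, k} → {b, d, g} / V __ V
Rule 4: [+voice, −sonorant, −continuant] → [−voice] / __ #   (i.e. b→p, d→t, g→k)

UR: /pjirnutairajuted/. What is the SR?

Rule 1 (degemination): no segment meets the environment; /pjirnutairajuted/ is unchanged.
Rule 2 (pre-rhotic lowering): /i/ is a high vowel immediately before /r/, so it lowers to [e]. /i/ is a high vowel immediately before /r/, so it lowers to [e]. /pjirnutairajuted/ → pjernutaerajuted.
Rule 3 (intervocalic voicing): /t/ is a voiceless stop between vowels /u/ and /a/, so it voices to [d]. /t/ is a voiceless stop between vowels /u/ and /e/, so it voices to [d]. /pjernutaerajuted/ → pjernudaerajuded.
Rule 4 (final devoicing): /d/ is a voiced stop in word-final position, so it devoices to [t]. /pjernudaerajuded/ → pjernudaerajudet.

pjernudaerajudet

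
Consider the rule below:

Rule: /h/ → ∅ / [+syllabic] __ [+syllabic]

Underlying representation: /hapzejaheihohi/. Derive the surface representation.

/h/ occurs between vowels /a/ and /e/, so it deletes.
/h/ occurs between vowels /i/ and /o/, so it deletes.
/h/ occurs between vowels /o/ and /i/, so it deletes.
The other instance of /h/ does not occur in the required environment and remains unchanged.
Surface form: [hapzejaeioi].

hapzejaeioi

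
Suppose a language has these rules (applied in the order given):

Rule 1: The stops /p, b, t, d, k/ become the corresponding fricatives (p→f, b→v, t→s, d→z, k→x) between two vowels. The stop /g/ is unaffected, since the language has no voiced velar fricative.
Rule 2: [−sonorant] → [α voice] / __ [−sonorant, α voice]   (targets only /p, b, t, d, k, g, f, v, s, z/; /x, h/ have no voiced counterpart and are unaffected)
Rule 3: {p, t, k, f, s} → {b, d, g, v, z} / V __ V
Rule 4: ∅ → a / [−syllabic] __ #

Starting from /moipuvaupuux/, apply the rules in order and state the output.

Rule 1 (intervocalic spirantization): /p/ is a stop between vowels /i/ and /u/, so it spirantizes to the fricative [f]. /p/ is a stop between vowels /u/ and /u/, so it spirantizes to the fricative [f]. /moipuvaupuux/ → moifuvaufuux.
Rule 2 (regressive voicing assimilation): no segment meets the environment; /moifuvaufuux/ is unchanged.
Rule 3 (intervocalic voicing): /f/ is a voiceless obstruent between vowels /i/ and /u/, so it voices to [v]. /f/ is a voiceless obstruent between vowels /u/ and /u/, so it voices to [v]. /moifuvaufuux/ → moivuvauvuux.
Rule 4 (final a-epenthesis): the form ends in the consonant /x/, so [a] is inserted word-finally. /moivuvauvuux/ → moivuvauvuuxa.

moivuvauvuuxa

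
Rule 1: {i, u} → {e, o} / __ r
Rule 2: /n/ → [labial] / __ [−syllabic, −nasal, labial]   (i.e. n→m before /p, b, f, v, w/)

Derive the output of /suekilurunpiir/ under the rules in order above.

suekilorumpier

Rule 1 (pre-rhotic lowering): /u/ is a high vowel immediately before /r/, so it lowers to [o]. /i/ is a high vowel immediately before /r/, so it lowers to [e]. /suekilurunpiir/ → suekilorunpier.
Rule 2 (nasal place assimilation): /n/ precedes the labial consonant /p/, so it assimilates in place to [m]. /suekilorunpier/ → suekilorumpier.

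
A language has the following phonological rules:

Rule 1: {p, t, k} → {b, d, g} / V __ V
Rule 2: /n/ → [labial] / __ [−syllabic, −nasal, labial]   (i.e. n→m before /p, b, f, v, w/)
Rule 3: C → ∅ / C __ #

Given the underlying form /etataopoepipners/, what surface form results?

Rule 1 (intervocalic voicing): /t/ is a voiceless stop between vowels /e/ and /a/, so it voices to [d]. /t/ is a voiceless stop between vowels /a/ and /a/, so it voices to [d]. /p/ is a voiceless stop between vowels /o/ and /o/, so it voices to [b]. /p/ is a voiceless stop between vowels /e/ and /i/, so it voices to [b]. /etataopoepipners/ → edadaoboebipners.
Rule 2 (nasal place assimilation): no segment meets the environment; /edadaoboebipners/ is unchanged.
Rule 3 (final cluster simplification): /s/ is the second consonant of a word-final cluster /rs/, so it deletes. /edadaoboebipners/ → edadaoboebipner.

edadaoboebipner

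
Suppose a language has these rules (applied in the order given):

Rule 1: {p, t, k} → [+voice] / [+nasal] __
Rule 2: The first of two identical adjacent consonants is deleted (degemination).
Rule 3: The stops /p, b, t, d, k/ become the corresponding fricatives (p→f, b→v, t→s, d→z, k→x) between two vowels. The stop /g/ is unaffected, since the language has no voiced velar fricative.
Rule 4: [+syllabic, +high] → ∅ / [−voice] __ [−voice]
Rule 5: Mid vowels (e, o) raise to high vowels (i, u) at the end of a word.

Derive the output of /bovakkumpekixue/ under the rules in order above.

bovaxumbexxui

Rule 1 (post-nasal voicing): /p/ is a voiceless stop immediately after the nasal /m/, so it voices to [b]. /bovakkumpekixue/ → bovakkumbekixue.
Rule 2 (degemination): /kk/ is a geminate; the first /k/ deletes. /bovakkumbekixue/ → bovakumbekixue.
Rule 3 (intervocalic spirantization): /k/ is a stop between vowels /a/ and /u/, so it spirantizes to the fricative [x]. /k/ is a stop between vowels /e/ and /i/, so it spirantizes to the fricative [x]. /bovakumbekixue/ → bovaxumbexixue.
Rule 4 (high vowel syncope): /i/ is a high vowel flanked by voiceless consonants /x/ and /x/, so it deletes. /bovaxumbexixue/ → bovaxumbexxue.
Rule 5 (final vowel raising): /e/ is a mid vowel in word-final position, so it raises to [i]. /bovaxumbexxue/ → bovaxumbexxui.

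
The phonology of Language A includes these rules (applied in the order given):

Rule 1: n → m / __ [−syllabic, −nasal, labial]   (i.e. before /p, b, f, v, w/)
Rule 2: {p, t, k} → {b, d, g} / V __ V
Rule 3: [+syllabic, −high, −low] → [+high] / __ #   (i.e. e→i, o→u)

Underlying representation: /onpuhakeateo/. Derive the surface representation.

ompuhageadeu

Rule 1 (nasal place assimilation): /n/ precedes the labial consonant /p/, so it assimilates in place to [m]. /onpuhakeateo/ → ompuhakeateo.
Rule 2 (intervocalic voicing): /k/ is a voiceless stop between vowels /a/ and /e/, so it voices to [g]. /t/ is a voiceless stop between vowels /a/ and /e/, so it voices to [d]. /ompuhakeateo/ → ompuhageadeo.
Rule 3 (final vowel raising): /o/ is a mid vowel in word-final position, so it raises to [u]. /ompuhageadeo/ → ompuhageadeu.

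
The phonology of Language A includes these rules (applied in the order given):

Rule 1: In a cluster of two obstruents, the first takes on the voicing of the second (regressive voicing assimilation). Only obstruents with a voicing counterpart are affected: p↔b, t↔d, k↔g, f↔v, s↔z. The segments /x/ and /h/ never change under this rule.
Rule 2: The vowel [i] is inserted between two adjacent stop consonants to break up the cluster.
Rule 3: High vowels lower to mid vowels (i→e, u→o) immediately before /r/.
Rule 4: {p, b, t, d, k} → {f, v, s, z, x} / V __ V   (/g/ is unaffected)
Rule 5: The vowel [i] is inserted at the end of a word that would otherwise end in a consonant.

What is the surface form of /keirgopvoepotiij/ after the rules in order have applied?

keergobvoefosiiji

Rule 1 (regressive voicing assimilation): /p/ precedes the voiced obstruent /v/, so it voices to [b] by assimilation. /keirgopvoepotiij/ → keirgobvoepotiij.
Rule 2 (stop-cluster i-epenthesis): no segment meets the environment; /keirgobvoepotiij/ is unchanged.
Rule 3 (pre-rhotic lowering): /i/ is a high vowel immediately before /r/, so it lowers to [e]. /keirgobvoepotiij/ → keergobvoepotiij.
Rule 4 (intervocalic spirantization): /p/ is a stop between vowels /e/ and /o/, so it spirantizes to the fricative [f]. /t/ is a stop between vowels /o/ and /i/, so it spirantizes to the fricative [s]. /keergobvoepotiij/ → keergobvoefosiij.
Rule 5 (final i-epenthesis): the form ends in the consonant /j/, so [i] is inserted word-finally. /keergobvoefosiij/ → keergobvoefosiiji.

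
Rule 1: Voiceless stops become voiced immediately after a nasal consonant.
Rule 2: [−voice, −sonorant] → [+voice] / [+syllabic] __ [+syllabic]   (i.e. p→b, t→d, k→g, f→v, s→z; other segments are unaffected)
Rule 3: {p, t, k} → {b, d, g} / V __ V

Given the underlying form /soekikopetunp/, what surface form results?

Rule 1 (post-nasal voicing): /p/ is a voiceless stop immediately after the nasal /n/, so it voices to [b]. /soekikopetunp/ → soekikopetunb.
Rule 2 (intervocalic voicing): /k/ is a voiceless obstruent between vowels /e/ and /i/, so it voices to [g]. /k/ is a voiceless obstruent between vowels /i/ and /o/, so it voices to [g]. /p/ is a voiceless obstruent between vowels /o/ and /e/, so it voices to [b]. /t/ is a voiceless obstruent between vowels /e/ and /u/, so it voices to [d]. /soekikopetunb/ → soegigobedunb.
Rule 3 (intervocalic voicing): no segment meets the environment; /soegigobedunb/ is unchanged.

soegigobedunb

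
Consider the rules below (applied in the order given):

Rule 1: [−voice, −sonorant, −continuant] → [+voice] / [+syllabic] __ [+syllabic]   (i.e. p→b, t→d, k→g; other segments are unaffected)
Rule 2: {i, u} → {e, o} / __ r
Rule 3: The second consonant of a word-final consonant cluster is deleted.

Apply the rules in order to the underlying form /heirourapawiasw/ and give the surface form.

heeroorabawias

Rule 1 (intervocalic voicing): /p/ is a voiceless stop between vowels /a/ and /a/, so it voices to [b]. /heirourapawiasw/ → heirourabawiasw.
Rule 2 (pre-rhotic lowering): /i/ is a high vowel immediately before /r/, so it lowers to [e]. /u/ is a high vowel immediately before /r/, so it lowers to [o]. /heirourabawiasw/ → heeroorabawiasw.
Rule 3 (final cluster simplification): /w/ is the second consonant of a word-final cluster /sw/, so it deletes. /heeroorabawiasw/ → heeroorabawias.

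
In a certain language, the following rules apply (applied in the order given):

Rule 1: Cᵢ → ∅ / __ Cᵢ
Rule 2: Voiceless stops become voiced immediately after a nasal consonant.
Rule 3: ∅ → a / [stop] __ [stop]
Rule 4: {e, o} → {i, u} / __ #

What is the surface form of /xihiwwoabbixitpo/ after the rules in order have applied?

xihiwoabixitapu

Rule 1 (degemination): /ww/ is a geminate; the first /w/ deletes. /bb/ is a geminate; the first /b/ deletes. /xihiwwoabbixitpo/ → xihiwoabixitpo.
Rule 2 (post-nasal voicing): no segment meets the environment; /xihiwoabixitpo/ is unchanged.
Rule 3 (stop-cluster a-epenthesis): /t/ and /p/ form a stop–stop cluster, so [a] is inserted between them. /xihiwoabixitpo/ → xihiwoabixitapo.
Rule 4 (final vowel raising): /o/ is a mid vowel in word-final position, so it raises to [u]. /xihiwoabixitapo/ → xihiwoabixitapu.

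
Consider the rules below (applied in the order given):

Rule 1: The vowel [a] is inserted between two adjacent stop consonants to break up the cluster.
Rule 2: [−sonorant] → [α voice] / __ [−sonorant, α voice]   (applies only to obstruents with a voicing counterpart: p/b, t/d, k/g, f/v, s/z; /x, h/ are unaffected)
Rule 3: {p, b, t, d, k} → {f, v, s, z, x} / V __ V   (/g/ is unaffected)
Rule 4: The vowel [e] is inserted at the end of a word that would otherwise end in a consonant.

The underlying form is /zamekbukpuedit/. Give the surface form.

zamexavuxafuezite

Rule 1 (stop-cluster a-epenthesis): /k/ and /b/ form a stop–stop cluster, so [a] is inserted between them. /k/ and /p/ form a stop–stop cluster, so [a] is inserted between them. /zamekbukpuedit/ → zamekabukapuedit.
Rule 2 (regressive voicing assimilation): no segment meets the environment; /zamekabukapuedit/ is unchanged.
Rule 3 (intervocalic spirantization): /k/ is a stop between vowels /e/ and /a/, so it spirantizes to the fricative [x]. /b/ is a stop between vowels /a/ and /u/, so it spirantizes to the fricative [v]. /k/ is a stop between vowels /u/ and /a/, so it spirantizes to the fricative [x]. /p/ is a stop between vowels /a/ and /u/, so it spirantizes to the fricative [f]. /d/ is a stop between vowels /e/ and /i/, so it spirantizes to the fricative [z]. /zamekabukapuedit/ → zamexavuxafuezit.
Rule 4 (final e-epenthesis): the form ends in the consonant /t/, so [e] is inserted word-finally. /zamexavuxafuezit/ → zamexavuxafuezite.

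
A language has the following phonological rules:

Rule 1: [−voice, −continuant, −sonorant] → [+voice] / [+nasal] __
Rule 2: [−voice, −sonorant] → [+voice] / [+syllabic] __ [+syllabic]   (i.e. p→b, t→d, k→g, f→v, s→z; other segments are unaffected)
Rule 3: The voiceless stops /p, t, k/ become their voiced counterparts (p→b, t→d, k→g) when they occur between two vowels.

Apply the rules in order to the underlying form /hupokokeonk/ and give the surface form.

Rule 1 (post-nasal voicing): /k/ is a voiceless stop immediately after the nasal /n/, so it voices to [g]. /hupokokeonk/ → hupokokeong.
Rule 2 (intervocalic voicing): /p/ is a voiceless obstruent between vowels /u/ and /o/, so it voices to [b]. /k/ is a voiceless obstruent between vowels /o/ and /o/, so it voices to [g]. /k/ is a voiceless obstruent between vowels /o/ and /e/, so it voices to [g]. /hupokokeong/ → hubogogeong.
Rule 3 (intervocalic voicing): no segment meets the environment; /hubogogeong/ is unchanged.

hubogogeong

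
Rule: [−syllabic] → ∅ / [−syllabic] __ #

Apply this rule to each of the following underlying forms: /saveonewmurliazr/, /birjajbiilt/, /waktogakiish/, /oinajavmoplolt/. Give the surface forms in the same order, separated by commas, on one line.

saveonewmurliaz, birjajbiil, waktogakiis, oinajavmoplol

/saveonewmurliazr/: /r/ is the second consonant of a word-final cluster /zr/, so it deletes. → [saveonewmurliaz].
/birjajbiilt/: /t/ is the second consonant of a word-final cluster /lt/, so it deletes. → [birjajbiil].
/waktogakiish/: /h/ is the second consonant of a word-final cluster /sh/, so it deletes. → [waktogakiis].
/oinajavmoplolt/: /t/ is the second consonant of a word-final cluster /lt/, so it deletes. → [oinajavmoplol].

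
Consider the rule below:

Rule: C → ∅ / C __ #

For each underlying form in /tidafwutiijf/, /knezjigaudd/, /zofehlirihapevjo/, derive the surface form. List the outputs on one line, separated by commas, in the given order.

/tidafwutiijf/: /f/ is the second consonant of a word-final cluster /jf/, so it deletes. → [tidafwutiij].
/knezjigaudd/: /d/ is the second consonant of a word-final cluster /dd/, so it deletes. → [knezjigaud].
/zofehlirihapevjo/: the rule's environment is not met; surfaces unchanged as [zofehlirihapevjo].

tidafwutiij, knezjigaud, zofehlirihapevjo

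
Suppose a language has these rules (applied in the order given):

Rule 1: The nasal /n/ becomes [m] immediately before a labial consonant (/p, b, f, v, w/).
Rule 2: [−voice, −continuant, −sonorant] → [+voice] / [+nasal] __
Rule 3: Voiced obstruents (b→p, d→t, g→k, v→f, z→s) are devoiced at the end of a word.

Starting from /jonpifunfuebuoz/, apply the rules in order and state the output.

jombifumfuebuos

Rule 1 (nasal place assimilation): /n/ precedes the labial consonant /p/, so it assimilates in place to [m]. /n/ precedes the labial consonant /f/, so it assimilates in place to [m]. /jonpifunfuebuoz/ → jompifumfuebuoz.
Rule 2 (post-nasal voicing): /p/ is a voiceless stop immediately after the nasal /m/, so it voices to [b]. /jompifumfuebuoz/ → jombifumfuebuoz.
Rule 3 (final devoicing): /z/ is a voiced obstruent in word-final position, so it devoices to [s]. /jombifumfuebuoz/ → jombifumfuebuos.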